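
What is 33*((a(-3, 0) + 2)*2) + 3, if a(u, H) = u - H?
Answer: -63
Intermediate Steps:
33*((a(-3, 0) + 2)*2) + 3 = 33*(((-3 - 1*0) + 2)*2) + 3 = 33*(((-3 + 0) + 2)*2) + 3 = 33*((-3 + 2)*2) + 3 = 33*(-1*2) + 3 = 33*(-2) + 3 = -66 + 3 = -63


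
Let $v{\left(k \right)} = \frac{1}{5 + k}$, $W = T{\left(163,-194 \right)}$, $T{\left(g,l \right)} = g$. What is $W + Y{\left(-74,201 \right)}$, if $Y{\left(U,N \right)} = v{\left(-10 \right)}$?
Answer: $\frac{814}{5} \approx 162.8$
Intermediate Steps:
$W = 163$
$Y{\left(U,N \right)} = - \frac{1}{5}$ ($Y{\left(U,N \right)} = \frac{1}{5 - 10} = \frac{1}{-5} = - \frac{1}{5}$)
$W + Y{\left(-74,201 \right)} = 163 - \frac{1}{5} = \frac{814}{5}$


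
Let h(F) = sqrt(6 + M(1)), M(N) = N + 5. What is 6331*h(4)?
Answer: 12662*sqrt(3) ≈ 21931.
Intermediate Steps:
M(N) = 5 + N
h(F) = 2*sqrt(3) (h(F) = sqrt(6 + (5 + 1)) = sqrt(6 + 6) = sqrt(12) = 2*sqrt(3))
6331*h(4) = 6331*(2*sqrt(3)) = 12662*sqrt(3)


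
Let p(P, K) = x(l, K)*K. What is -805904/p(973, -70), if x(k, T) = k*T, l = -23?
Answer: 201476/28175 ≈ 7.1509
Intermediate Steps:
x(k, T) = T*k
p(P, K) = -23*K² (p(P, K) = (K*(-23))*K = (-23*K)*K = -23*K²)
-805904/p(973, -70) = -805904/((-23*(-70)²)) = -805904/((-23*4900)) = -805904/(-112700) = -805904*(-1/112700) = 201476/28175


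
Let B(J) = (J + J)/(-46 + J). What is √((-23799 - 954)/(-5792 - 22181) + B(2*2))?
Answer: √239626256793/587433 ≈ 0.83331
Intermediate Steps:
B(J) = 2*J/(-46 + J) (B(J) = (2*J)/(-46 + J) = 2*J/(-46 + J))
√((-23799 - 954)/(-5792 - 22181) + B(2*2)) = √((-23799 - 954)/(-5792 - 22181) + 2*(2*2)/(-46 + 2*2)) = √(-24753/(-27973) + 2*4/(-46 + 4)) = √(-24753*(-1/27973) + 2*4/(-42)) = √(24753/27973 + 2*4*(-1/42)) = √(24753/27973 - 4/21) = √(407921/587433) = √239626256793/587433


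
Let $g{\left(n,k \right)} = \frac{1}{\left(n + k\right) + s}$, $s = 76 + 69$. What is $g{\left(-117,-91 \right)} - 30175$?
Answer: $- \frac{1901026}{63} \approx -30175.0$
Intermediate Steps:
$s = 145$
$g{\left(n,k \right)} = \frac{1}{145 + k + n}$ ($g{\left(n,k \right)} = \frac{1}{\left(n + k\right) + 145} = \frac{1}{\left(k + n\right) + 145} = \frac{1}{145 + k + n}$)
$g{\left(-117,-91 \right)} - 30175 = \frac{1}{145 - 91 - 117} - 30175 = \frac{1}{-63} - 30175 = - \frac{1}{63} - 30175 = - \frac{1901026}{63}$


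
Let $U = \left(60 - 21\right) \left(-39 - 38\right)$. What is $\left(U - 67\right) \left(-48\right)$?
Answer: $147360$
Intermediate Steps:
$U = -3003$ ($U = 39 \left(-77\right) = -3003$)
$\left(U - 67\right) \left(-48\right) = \left(-3003 - 67\right) \left(-48\right) = \left(-3070\right) \left(-48\right) = 147360$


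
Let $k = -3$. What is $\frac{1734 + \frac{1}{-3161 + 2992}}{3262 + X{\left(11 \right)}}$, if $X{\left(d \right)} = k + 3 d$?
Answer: $\frac{293045}{556348} \approx 0.52673$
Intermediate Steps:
$X{\left(d \right)} = -3 + 3 d$
$\frac{1734 + \frac{1}{-3161 + 2992}}{3262 + X{\left(11 \right)}} = \frac{1734 + \frac{1}{-3161 + 2992}}{3262 + \left(-3 + 3 \cdot 11\right)} = \frac{1734 + \frac{1}{-169}}{3262 + \left(-3 + 33\right)} = \frac{1734 - \frac{1}{169}}{3262 + 30} = \frac{293045}{169 \cdot 3292} = \frac{293045}{169} \cdot \frac{1}{3292} = \frac{293045}{556348}$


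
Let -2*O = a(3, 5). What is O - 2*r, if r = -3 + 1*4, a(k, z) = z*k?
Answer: -19/2 ≈ -9.5000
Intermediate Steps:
a(k, z) = k*z
O = -15/2 (O = -3*5/2 = -1/2*15 = -15/2 ≈ -7.5000)
r = 1 (r = -3 + 4 = 1)
O - 2*r = -15/2 - 2*1 = -15/2 - 2 = -19/2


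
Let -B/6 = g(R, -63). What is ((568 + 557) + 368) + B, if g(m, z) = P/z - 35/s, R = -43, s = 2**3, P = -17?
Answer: 127481/84 ≈ 1517.6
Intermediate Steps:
s = 8
g(m, z) = -35/8 - 17/z (g(m, z) = -17/z - 35/8 = -35/8 - 17/z)
B = 2069/84 (B = -6*(-35/8 - 17/(-63)) = -6*(-35/8 - 17*(-1/63)) = -6*(-35/8 + 17/63) = -6*(-2069/504) = 2069/84 ≈ 24.631)
((568 + 557) + 368) + B = ((568 + 557) + 368) + 2069/84 = (1125 + 368) + 2069/84 = 1493 + 2069/84 = 127481/84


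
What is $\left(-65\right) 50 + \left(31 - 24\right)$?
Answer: $-3243$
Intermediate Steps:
$\left(-65\right) 50 + \left(31 - 24\right) = -3250 + 7 = -3243$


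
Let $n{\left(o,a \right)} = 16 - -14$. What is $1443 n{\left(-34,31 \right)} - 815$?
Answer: $42475$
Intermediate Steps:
$n{\left(o,a \right)} = 30$ ($n{\left(o,a \right)} = 16 + 14 = 30$)
$1443 n{\left(-34,31 \right)} - 815 = 1443 \cdot 30 - 815 = 43290 - 815 = 42475$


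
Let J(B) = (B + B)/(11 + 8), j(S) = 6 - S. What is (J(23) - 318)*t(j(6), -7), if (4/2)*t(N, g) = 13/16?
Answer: -19487/152 ≈ -128.20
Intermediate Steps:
J(B) = 2*B/19 (J(B) = (2*B)/19 = (2*B)*(1/19) = 2*B/19)
t(N, g) = 13/32 (t(N, g) = (13/16)/2 = (13*(1/16))/2 = (½)*(13/16) = 13/32)
(J(23) - 318)*t(j(6), -7) = ((2/19)*23 - 318)*(13/32) = (46/19 - 318)*(13/32) = -5996/19*13/32 = -19487/152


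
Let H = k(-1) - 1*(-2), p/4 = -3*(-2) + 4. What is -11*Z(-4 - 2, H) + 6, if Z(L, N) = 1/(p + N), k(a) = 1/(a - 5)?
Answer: 1440/251 ≈ 5.7371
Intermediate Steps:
k(a) = 1/(-5 + a)
p = 40 (p = 4*(-3*(-2) + 4) = 4*(6 + 4) = 4*10 = 40)
H = 11/6 (H = 1/(-5 - 1) - 1*(-2) = 1/(-6) + 2 = -⅙ + 2 = 11/6 ≈ 1.8333)
Z(L, N) = 1/(40 + N)
-11*Z(-4 - 2, H) + 6 = -11/(40 + 11/6) + 6 = -11/251/6 + 6 = -11*6/251 + 6 = -66/251 + 6 = 1440/251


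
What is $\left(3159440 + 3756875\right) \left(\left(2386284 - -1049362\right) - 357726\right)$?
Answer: $21287864264800$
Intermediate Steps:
$\left(3159440 + 3756875\right) \left(\left(2386284 - -1049362\right) - 357726\right) = 6916315 \left(\left(2386284 + 1049362\right) - 357726\right) = 6916315 \left(3435646 - 357726\right) = 6916315 \cdot 3077920 = 21287864264800$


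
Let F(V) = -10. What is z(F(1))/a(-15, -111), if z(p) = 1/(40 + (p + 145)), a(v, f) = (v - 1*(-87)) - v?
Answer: 1/15225 ≈ 6.5681e-5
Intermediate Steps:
a(v, f) = 87 (a(v, f) = (v + 87) - v = (87 + v) - v = 87)
z(p) = 1/(185 + p) (z(p) = 1/(40 + (145 + p)) = 1/(185 + p))
z(F(1))/a(-15, -111) = 1/((185 - 10)*87) = (1/87)/175 = (1/175)*(1/87) = 1/15225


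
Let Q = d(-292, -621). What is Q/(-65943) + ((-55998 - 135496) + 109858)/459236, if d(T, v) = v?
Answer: -141614922/841205543 ≈ -0.16835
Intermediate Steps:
Q = -621
Q/(-65943) + ((-55998 - 135496) + 109858)/459236 = -621/(-65943) + ((-55998 - 135496) + 109858)/459236 = -621*(-1/65943) + (-191494 + 109858)*(1/459236) = 69/7327 - 81636*1/459236 = 69/7327 - 20409/114809 = -141614922/841205543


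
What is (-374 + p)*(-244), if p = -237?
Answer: 149084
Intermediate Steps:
(-374 + p)*(-244) = (-374 - 237)*(-244) = -611*(-244) = 149084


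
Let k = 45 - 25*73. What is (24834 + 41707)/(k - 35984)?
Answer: -66541/37764 ≈ -1.7620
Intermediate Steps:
k = -1780 (k = 45 - 1825 = -1780)
(24834 + 41707)/(k - 35984) = (24834 + 41707)/(-1780 - 35984) = 66541/(-37764) = 66541*(-1/37764) = -66541/37764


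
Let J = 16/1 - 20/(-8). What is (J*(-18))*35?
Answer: -11655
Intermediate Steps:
J = 37/2 (J = 16*1 - 20*(-⅛) = 16 + 5/2 = 37/2 ≈ 18.500)
(J*(-18))*35 = ((37/2)*(-18))*35 = -333*35 = -11655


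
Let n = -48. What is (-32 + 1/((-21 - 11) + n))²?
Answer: 6558721/6400 ≈ 1024.8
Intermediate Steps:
(-32 + 1/((-21 - 11) + n))² = (-32 + 1/((-21 - 11) - 48))² = (-32 + 1/(-32 - 48))² = (-32 + 1/(-80))² = (-32 - 1/80)² = (-2561/80)² = 6558721/6400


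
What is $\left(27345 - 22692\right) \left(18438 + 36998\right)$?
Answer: $257943708$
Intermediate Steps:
$\left(27345 - 22692\right) \left(18438 + 36998\right) = 4653 \cdot 55436 = 257943708$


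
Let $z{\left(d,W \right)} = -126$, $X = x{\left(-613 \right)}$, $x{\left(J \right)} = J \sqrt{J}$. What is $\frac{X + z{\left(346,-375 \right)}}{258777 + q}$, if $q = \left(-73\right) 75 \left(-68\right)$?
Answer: $- \frac{42}{210359} - \frac{613 i \sqrt{613}}{631077} \approx -0.00019966 - 0.02405 i$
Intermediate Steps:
$x{\left(J \right)} = J^{\frac{3}{2}}$
$X = - 613 i \sqrt{613}$ ($X = \left(-613\right)^{\frac{3}{2}} = - 613 i \sqrt{613} \approx - 15177.0 i$)
$q = 372300$ ($q = \left(-5475\right) \left(-68\right) = 372300$)
$\frac{X + z{\left(346,-375 \right)}}{258777 + q} = \frac{- 613 i \sqrt{613} - 126}{258777 + 372300} = \frac{-126 - 613 i \sqrt{613}}{631077} = \left(-126 - 613 i \sqrt{613}\right) \frac{1}{631077} = - \frac{42}{210359} - \frac{613 i \sqrt{613}}{631077}$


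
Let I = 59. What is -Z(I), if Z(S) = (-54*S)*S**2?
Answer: 11090466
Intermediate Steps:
Z(S) = -54*S**3
-Z(I) = -(-54)*59**3 = -(-54)*205379 = -1*(-11090466) = 11090466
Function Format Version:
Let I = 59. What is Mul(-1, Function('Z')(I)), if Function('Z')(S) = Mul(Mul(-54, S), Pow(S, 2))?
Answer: 11090466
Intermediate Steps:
Function('Z')(S) = Mul(-54, Pow(S, 3))
Mul(-1, Function('Z')(I)) = Mul(-1, Mul(-54, Pow(59, 3))) = Mul(-1, Mul(-54, 205379)) = Mul(-1, -11090466) = 11090466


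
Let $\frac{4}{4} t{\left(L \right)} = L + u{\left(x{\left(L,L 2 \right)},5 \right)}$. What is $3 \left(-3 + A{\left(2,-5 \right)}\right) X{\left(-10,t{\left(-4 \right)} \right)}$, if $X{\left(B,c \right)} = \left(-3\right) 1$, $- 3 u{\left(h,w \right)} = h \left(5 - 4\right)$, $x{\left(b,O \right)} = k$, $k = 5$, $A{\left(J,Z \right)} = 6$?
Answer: $-27$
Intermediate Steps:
$x{\left(b,O \right)} = 5$
$u{\left(h,w \right)} = - \frac{h}{3}$ ($u{\left(h,w \right)} = - \frac{h \left(5 - 4\right)}{3} = - \frac{h 1}{3} = - \frac{h}{3}$)
$t{\left(L \right)} = - \frac{5}{3} + L$ ($t{\left(L \right)} = L - \frac{5}{3} = - \frac{5}{3} + L$)
$X{\left(B,c \right)} = -3$
$3 \left(-3 + A{\left(2,-5 \right)}\right) X{\left(-10,t{\left(-4 \right)} \right)} = 3 \left(-3 + 6\right) \left(-3\right) = 3 \cdot 3 \left(-3\right) = 9 \left(-3\right) = -27$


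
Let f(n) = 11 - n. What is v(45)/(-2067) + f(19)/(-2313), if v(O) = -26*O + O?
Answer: 872887/1593657 ≈ 0.54773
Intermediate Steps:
v(O) = -25*O
v(45)/(-2067) + f(19)/(-2313) = -25*45/(-2067) + (11 - 1*19)/(-2313) = -1125*(-1/2067) + (11 - 19)*(-1/2313) = 375/689 - 8*(-1/2313) = 375/689 + 8/2313 = 872887/1593657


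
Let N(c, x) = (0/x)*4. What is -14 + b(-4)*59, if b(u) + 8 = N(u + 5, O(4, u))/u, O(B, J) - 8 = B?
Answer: -486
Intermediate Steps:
O(B, J) = 8 + B
N(c, x) = 0 (N(c, x) = 0*4 = 0)
b(u) = -8 (b(u) = -8 + 0/u = -8 + 0 = -8)
-14 + b(-4)*59 = -14 - 8*59 = -14 - 472 = -486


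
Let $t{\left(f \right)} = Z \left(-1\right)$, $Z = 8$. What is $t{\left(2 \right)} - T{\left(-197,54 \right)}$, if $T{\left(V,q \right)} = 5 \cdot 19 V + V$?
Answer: $18904$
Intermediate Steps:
$T{\left(V,q \right)} = 96 V$ ($T{\left(V,q \right)} = 95 V + V = 96 V$)
$t{\left(f \right)} = -8$ ($t{\left(f \right)} = 8 \left(-1\right) = -8$)
$t{\left(2 \right)} - T{\left(-197,54 \right)} = -8 - 96 \left(-197\right) = -8 - -18912 = -8 + 18912 = 18904$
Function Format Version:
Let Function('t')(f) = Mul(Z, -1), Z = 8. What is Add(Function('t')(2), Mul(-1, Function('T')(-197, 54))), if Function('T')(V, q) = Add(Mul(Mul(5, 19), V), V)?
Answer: 18904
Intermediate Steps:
Function('T')(V, q) = Mul(96, V) (Function('T')(V, q) = Add(Mul(95, V), V) = Mul(96, V))
Function('t')(f) = -8 (Function('t')(f) = Mul(8, -1) = -8)
Add(Function('t')(2), Mul(-1, Function('T')(-197, 54))) = Add(-8, Mul(-1, Mul(96, -197))) = Add(-8, Mul(-1, -18912)) = Add(-8, 18912) = 18904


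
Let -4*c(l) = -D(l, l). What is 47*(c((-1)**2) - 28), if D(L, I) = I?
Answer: -5217/4 ≈ -1304.3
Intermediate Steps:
c(l) = l/4 (c(l) = -(-1)*l/4 = l/4)
47*(c((-1)**2) - 28) = 47*((1/4)*(-1)**2 - 28) = 47*((1/4)*1 - 28) = 47*(1/4 - 28) = 47*(-111/4) = -5217/4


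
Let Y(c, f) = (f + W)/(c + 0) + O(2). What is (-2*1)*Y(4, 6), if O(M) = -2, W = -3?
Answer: 5/2 ≈ 2.5000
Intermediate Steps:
Y(c, f) = -2 + (-3 + f)/c (Y(c, f) = (f - 3)/(c + 0) - 2 = (-3 + f)/c - 2 = -2 + (-3 + f)/c)
(-2*1)*Y(4, 6) = (-2*1)*((-3 + 6 - 2*4)/4) = -(-3 + 6 - 8)/2 = -(-5)/2 = -2*(-5/4) = 5/2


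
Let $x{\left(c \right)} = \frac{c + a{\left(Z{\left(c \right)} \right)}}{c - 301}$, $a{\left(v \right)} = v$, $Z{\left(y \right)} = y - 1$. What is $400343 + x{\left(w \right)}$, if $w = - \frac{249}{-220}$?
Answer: $\frac{26411027775}{65971} \approx 4.0034 \cdot 10^{5}$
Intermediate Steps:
$Z{\left(y \right)} = -1 + y$
$w = \frac{249}{220}$ ($w = \left(-249\right) \left(- \frac{1}{220}\right) = \frac{249}{220} \approx 1.1318$)
$x{\left(c \right)} = \frac{-1 + 2 c}{-301 + c}$ ($x{\left(c \right)} = \frac{c + \left(-1 + c\right)}{c - 301} = \frac{-1 + 2 c}{-301 + c}$)
$400343 + x{\left(w \right)} = 400343 + \frac{-1 + 2 \cdot \frac{249}{220}}{-301 + \frac{249}{220}} = 400343 + \frac{-1 + \frac{249}{110}}{- \frac{65971}{220}} = 400343 - \frac{278}{65971} = \frac{26411027775}{65971}$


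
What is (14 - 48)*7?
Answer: -238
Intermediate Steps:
(14 - 48)*7 = -34*7 = -238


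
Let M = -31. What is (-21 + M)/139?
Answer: -52/139 ≈ -0.37410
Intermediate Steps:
(-21 + M)/139 = (-21 - 31)/139 = (1/139)*(-52) = -52/139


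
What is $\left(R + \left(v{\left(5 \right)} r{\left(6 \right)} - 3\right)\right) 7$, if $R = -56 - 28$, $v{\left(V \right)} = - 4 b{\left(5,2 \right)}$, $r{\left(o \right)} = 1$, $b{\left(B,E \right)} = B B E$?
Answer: $-2009$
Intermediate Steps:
$b{\left(B,E \right)} = E B^{2}$ ($b{\left(B,E \right)} = B^{2} E = E B^{2}$)
$v{\left(V \right)} = -200$ ($v{\left(V \right)} = - 4 \cdot 2 \cdot 5^{2} = - 4 \cdot 2 \cdot 25 = \left(-4\right) 50 = -200$)
$R = -84$
$\left(R + \left(v{\left(5 \right)} r{\left(6 \right)} - 3\right)\right) 7 = \left(-84 - 203\right) 7 = \left(-287\right) 7 = -2009$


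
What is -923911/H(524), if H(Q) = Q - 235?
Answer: -923911/289 ≈ -3196.9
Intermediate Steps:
H(Q) = -235 + Q
-923911/H(524) = -923911/(-235 + 524) = -923911/289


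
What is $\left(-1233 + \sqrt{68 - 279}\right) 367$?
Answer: $-452511 + 367 i \sqrt{211} \approx -4.5251 \cdot 10^{5} + 5331.0 i$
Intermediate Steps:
$\left(-1233 + \sqrt{68 - 279}\right) 367 = \left(-1233 + \sqrt{-211}\right) 367 = \left(-1233 + i \sqrt{211}\right) 367 = -452511 + 367 i \sqrt{211}$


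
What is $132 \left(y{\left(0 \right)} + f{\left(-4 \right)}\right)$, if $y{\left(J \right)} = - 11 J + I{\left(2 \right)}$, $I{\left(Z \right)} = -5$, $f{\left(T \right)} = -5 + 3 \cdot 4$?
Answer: $264$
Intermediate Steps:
$f{\left(T \right)} = 7$ ($f{\left(T \right)} = -5 + 12 = 7$)
$y{\left(J \right)} = -5 - 11 J$ ($y{\left(J \right)} = - 11 J - 5 = -5 - 11 J$)
$132 \left(y{\left(0 \right)} + f{\left(-4 \right)}\right) = 132 \left(\left(-5 - 0\right) + 7\right) = 132 \left(\left(-5 + 0\right) + 7\right) = 132 \left(-5 + 7\right) = 132 \cdot 2 = 264$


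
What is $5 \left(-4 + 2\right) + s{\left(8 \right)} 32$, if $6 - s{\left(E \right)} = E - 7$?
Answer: $150$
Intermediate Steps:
$s{\left(E \right)} = 13 - E$ ($s{\left(E \right)} = 6 - \left(E - 7\right) = 6 - \left(-7 + E\right) = 13 - E$)
$5 \left(-4 + 2\right) + s{\left(8 \right)} 32 = 5 \left(-4 + 2\right) + \left(13 - 8\right) 32 = 5 \left(-2\right) + \left(13 - 8\right) 32 = -10 + 5 \cdot 32 = -10 + 160 = 150$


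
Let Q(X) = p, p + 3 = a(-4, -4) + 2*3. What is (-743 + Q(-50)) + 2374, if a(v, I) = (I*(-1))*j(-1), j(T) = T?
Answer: 1630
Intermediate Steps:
a(v, I) = I (a(v, I) = (I*(-1))*(-1) = -I*(-1) = I)
p = -1 (p = -3 + (-4 + 2*3) = -3 + (-4 + 6) = -3 + 2 = -1)
Q(X) = -1
(-743 + Q(-50)) + 2374 = (-743 - 1) + 2374 = -744 + 2374 = 1630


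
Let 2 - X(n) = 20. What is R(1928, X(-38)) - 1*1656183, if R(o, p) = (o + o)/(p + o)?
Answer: -1581652837/955 ≈ -1.6562e+6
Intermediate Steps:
X(n) = -18 (X(n) = 2 - 1*20 = 2 - 20 = -18)
R(o, p) = 2*o/(o + p) (R(o, p) = (2*o)/(o + p) = 2*o/(o + p))
R(1928, X(-38)) - 1*1656183 = 2*1928/(1928 - 18) - 1*1656183 = 2*1928/1910 - 1656183 = 2*1928*(1/1910) - 1656183 = 1928/955 - 1656183 = -1581652837/955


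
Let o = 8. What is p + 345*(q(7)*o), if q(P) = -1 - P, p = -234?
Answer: -22314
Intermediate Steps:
p + 345*(q(7)*o) = -234 + 345*((-1 - 1*7)*8) = -234 + 345*((-1 - 7)*8) = -234 + 345*(-8*8) = -234 + 345*(-64) = -234 - 22080 = -22314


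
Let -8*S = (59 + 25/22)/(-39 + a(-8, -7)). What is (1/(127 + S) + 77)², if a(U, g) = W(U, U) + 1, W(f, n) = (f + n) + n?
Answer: 11410775392355361/1924176799609 ≈ 5930.2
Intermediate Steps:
W(f, n) = f + 2*n
a(U, g) = 1 + 3*U (a(U, g) = (U + 2*U) + 1 = 3*U + 1 = 1 + 3*U)
S = 1323/10912 (S = -(59 + 25/22)/(8*(-39 + (1 + 3*(-8)))) = -(59 + 25*(1/22))/(8*(-39 + (1 - 24))) = -(59 + 25/22)/(8*(-39 - 23)) = -1323/(176*(-62)) = -1323*(-1)/(176*62) = -⅛*(-1323/1364) = 1323/10912 ≈ 0.12124)
(1/(127 + S) + 77)² = (1/(127 + 1323/10912) + 77)² = (1/(1387147/10912) + 77)² = (10912/1387147 + 77)² = (106821231/1387147)² = 11410775392355361/1924176799609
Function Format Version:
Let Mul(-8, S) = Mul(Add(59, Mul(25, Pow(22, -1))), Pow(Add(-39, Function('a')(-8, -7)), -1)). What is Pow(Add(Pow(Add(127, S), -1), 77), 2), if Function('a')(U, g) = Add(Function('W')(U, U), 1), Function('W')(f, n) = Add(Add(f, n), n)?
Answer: Rational(11410775392355361, 1924176799609) ≈ 5930.2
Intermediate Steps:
Function('W')(f, n) = Add(f, Mul(2, n))
Function('a')(U, g) = Add(1, Mul(3, U)) (Function('a')(U, g) = Add(Add(U, Mul(2, U)), 1) = Add(Mul(3, U), 1) = Add(1, Mul(3, U)))
S = Rational(1323, 10912) (S = Mul(Rational(-1, 8), Mul(Add(59, Mul(25, Pow(22, -1))), Pow(Add(-39, Add(1, Mul(3, -8))), -1))) = Mul(Rational(-1, 8), Mul(Add(59, Mul(25, Rational(1, 22))), Pow(Add(-39, Add(1, -24)), -1))) = Mul(Rational(-1, 8), Mul(Add(59, Rational(25, 22)), Pow(Add(-39, -23), -1))) = Mul(Rational(-1, 8), Mul(Rational(1323, 22), Pow(-62, -1))) = Mul(Rational(-1, 8), Mul(Rational(1323, 22), Rational(-1, 62))) = Mul(Rational(-1, 8), Rational(-1323, 1364)) = Rational(1323, 10912) ≈ 0.12124)
Pow(Add(Pow(Add(127, S), -1), 77), 2) = Pow(Add(Pow(Add(127, Rational(1323, 10912)), -1), 77), 2) = Pow(Add(Pow(Rational(1387147, 10912), -1), 77), 2) = Pow(Add(Rational(10912, 1387147), 77), 2) = Pow(Rational(106821231, 1387147), 2) = Rational(11410775392355361, 1924176799609)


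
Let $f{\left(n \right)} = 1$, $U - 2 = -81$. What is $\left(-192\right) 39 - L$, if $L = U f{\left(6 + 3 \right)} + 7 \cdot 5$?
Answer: $-7444$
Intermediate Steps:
$U = -79$ ($U = 2 - 81 = -79$)
$L = -44$ ($L = \left(-79\right) 1 + 7 \cdot 5 = -79 + 35 = -44$)
$\left(-192\right) 39 - L = \left(-192\right) 39 - -44 = -7488 + 44 = -7444$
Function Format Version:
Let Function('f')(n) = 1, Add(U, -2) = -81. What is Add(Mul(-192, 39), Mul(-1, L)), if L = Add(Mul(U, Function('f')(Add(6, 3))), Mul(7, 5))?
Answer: -7444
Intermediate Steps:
U = -79 (U = Add(2, -81) = -79)
L = -44 (L = Add(Mul(-79, 1), Mul(7, 5)) = Add(-79, 35) = -44)
Add(Mul(-192, 39), Mul(-1, L)) = Add(Mul(-192, 39), Mul(-1, -44)) = Add(-7488, 44) = -7444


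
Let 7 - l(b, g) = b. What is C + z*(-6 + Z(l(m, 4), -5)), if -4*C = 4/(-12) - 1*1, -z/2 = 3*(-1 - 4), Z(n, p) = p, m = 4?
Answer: -989/3 ≈ -329.67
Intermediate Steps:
l(b, g) = 7 - b
z = 30 (z = -6*(-1 - 4) = -6*(-5) = -2*(-15) = 30)
C = ⅓ (C = -(4/(-12) - 1*1)/4 = -(4*(-1/12) - 1)/4 = -(-⅓ - 1)/4 = -¼*(-4/3) = ⅓ ≈ 0.33333)
C + z*(-6 + Z(l(m, 4), -5)) = ⅓ + 30*(-6 - 5) = ⅓ + 30*(-11) = ⅓ - 330 = -989/3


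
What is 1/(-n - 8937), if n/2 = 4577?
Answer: -1/18091 ≈ -5.5276e-5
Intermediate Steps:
n = 9154 (n = 2*4577 = 9154)
1/(-n - 8937) = 1/(-1*9154 - 8937) = 1/(-9154 - 8937) = 1/(-18091) = -1/18091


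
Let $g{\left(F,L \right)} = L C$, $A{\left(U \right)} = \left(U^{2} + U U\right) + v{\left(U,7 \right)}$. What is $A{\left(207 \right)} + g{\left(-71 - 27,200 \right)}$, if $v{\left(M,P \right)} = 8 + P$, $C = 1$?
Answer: $85913$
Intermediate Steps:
$A{\left(U \right)} = 15 + 2 U^{2}$ ($A{\left(U \right)} = \left(U^{2} + U U\right) + \left(8 + 7\right) = \left(U^{2} + U^{2}\right) + 15 = 2 U^{2} + 15 = 15 + 2 U^{2}$)
$g{\left(F,L \right)} = L$ ($g{\left(F,L \right)} = L 1 = L$)
$A{\left(207 \right)} + g{\left(-71 - 27,200 \right)} = \left(15 + 2 \cdot 207^{2}\right) + 200 = \left(15 + 2 \cdot 42849\right) + 200 = \left(15 + 85698\right) + 200 = 85713 + 200 = 85913$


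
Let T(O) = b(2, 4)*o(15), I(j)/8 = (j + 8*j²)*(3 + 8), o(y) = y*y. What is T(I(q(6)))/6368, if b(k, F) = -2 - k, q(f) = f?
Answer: -225/1592 ≈ -0.14133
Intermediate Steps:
o(y) = y²
I(j) = 88*j + 704*j² (I(j) = 8*((j + 8*j²)*(3 + 8)) = 8*((j + 8*j²)*11) = 8*(11*j + 88*j²) = 88*j + 704*j²)
T(O) = -900 (T(O) = (-2 - 1*2)*15² = (-2 - 2)*225 = -4*225 = -900)
T(I(q(6)))/6368 = -900/6368 = -900*1/6368 = -225/1592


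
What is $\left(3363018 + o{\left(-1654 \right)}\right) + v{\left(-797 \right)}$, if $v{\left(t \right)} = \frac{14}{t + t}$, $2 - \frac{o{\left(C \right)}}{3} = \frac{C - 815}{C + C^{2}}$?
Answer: $\frac{2442729579061627}{726349138} \approx 3.363 \cdot 10^{6}$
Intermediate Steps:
$o{\left(C \right)} = 6 - \frac{3 \left(-815 + C\right)}{C + C^{2}}$ ($o{\left(C \right)} = 6 - 3 \frac{C - 815}{C + C^{2}} = 6 - 3 \frac{-815 + C}{C + C^{2}} = 6 - \frac{3 \left(-815 + C\right)}{C + C^{2}}$)
$v{\left(t \right)} = \frac{7}{t}$ ($v{\left(t \right)} = \frac{14}{2 t} = 14 \frac{1}{2 t} = \frac{7}{t}$)
$\left(3363018 + o{\left(-1654 \right)}\right) + v{\left(-797 \right)} = \left(3363018 + \frac{3 \left(815 - 1654 + 2 \left(-1654\right)^{2}\right)}{\left(-1654\right) \left(1 - 1654\right)}\right) + \frac{7}{-797} = \left(3363018 + 3 \left(- \frac{1}{1654}\right) \frac{1}{-1653} \left(815 - 1654 + 2 \cdot 2735716\right)\right) + 7 \left(- \frac{1}{797}\right) = \left(3363018 + 3 \left(- \frac{1}{1654}\right) \left(- \frac{1}{1653}\right) \left(815 - 1654 + 5471432\right)\right) - \frac{7}{797} = \left(3363018 + 3 \left(- \frac{1}{1654}\right) \left(- \frac{1}{1653}\right) 5470593\right) - \frac{7}{797} = \left(3363018 + \frac{5470593}{911354}\right) - \frac{7}{797} = \frac{3064905376965}{911354} - \frac{7}{797} = \frac{2442729579061627}{726349138}$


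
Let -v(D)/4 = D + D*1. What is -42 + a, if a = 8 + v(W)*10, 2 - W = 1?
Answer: -114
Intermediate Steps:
W = 1 (W = 2 - 1*1 = 2 - 1 = 1)
v(D) = -8*D (v(D) = -4*(D + D*1) = -4*(D + D) = -8*D)
a = -72 (a = 8 - 8*1*10 = 8 - 8*10 = 8 - 80 = -72)
-42 + a = -42 - 72 = -114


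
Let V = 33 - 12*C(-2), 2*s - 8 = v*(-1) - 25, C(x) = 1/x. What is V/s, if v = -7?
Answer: -39/5 ≈ -7.8000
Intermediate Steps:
s = -5 (s = 4 + (-7*(-1) - 25)/2 = 4 + (7 - 25)/2 = 4 + (½)*(-18) = 4 - 9 = -5)
V = 39 (V = 33 - 12/(-2) = 33 - 12*(-½) = 33 + 6 = 39)
V/s = 39/(-5) = 39*(-⅕) = -39/5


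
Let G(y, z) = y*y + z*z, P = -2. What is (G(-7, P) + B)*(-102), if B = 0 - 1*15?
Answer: -3876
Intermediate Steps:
G(y, z) = y² + z²
B = -15 (B = 0 - 15 = -15)
(G(-7, P) + B)*(-102) = (((-7)² + (-2)²) - 15)*(-102) = ((49 + 4) - 15)*(-102) = (53 - 15)*(-102) = 38*(-102) = -3876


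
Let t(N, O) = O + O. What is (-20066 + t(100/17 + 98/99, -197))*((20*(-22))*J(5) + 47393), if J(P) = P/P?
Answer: -960658380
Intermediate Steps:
J(P) = 1
t(N, O) = 2*O
(-20066 + t(100/17 + 98/99, -197))*((20*(-22))*J(5) + 47393) = (-20066 + 2*(-197))*((20*(-22))*1 + 47393) = (-20066 - 394)*(-440*1 + 47393) = -20460*(-440 + 47393) = -20460*46953 = -960658380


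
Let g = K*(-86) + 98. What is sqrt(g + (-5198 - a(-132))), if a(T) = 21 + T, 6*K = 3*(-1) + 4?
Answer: I*sqrt(45030)/3 ≈ 70.734*I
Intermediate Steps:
K = 1/6 (K = (3*(-1) + 4)/6 = (-3 + 4)/6 = (1/6)*1 = 1/6 ≈ 0.16667)
g = 251/3 (g = (1/6)*(-86) + 98 = -43/3 + 98 = 251/3 ≈ 83.667)
sqrt(g + (-5198 - a(-132))) = sqrt(251/3 + (-5198 - (21 - 132))) = sqrt(251/3 + (-5198 - 1*(-111))) = sqrt(251/3 + (-5198 + 111)) = sqrt(251/3 - 5087) = sqrt(-15010/3) = I*sqrt(45030)/3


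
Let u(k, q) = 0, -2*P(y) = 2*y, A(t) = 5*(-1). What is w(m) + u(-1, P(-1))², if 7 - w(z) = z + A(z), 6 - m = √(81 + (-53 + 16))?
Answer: 6 + 2*√11 ≈ 12.633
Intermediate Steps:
A(t) = -5
P(y) = -y
m = 6 - 2*√11 (m = 6 - √(81 + (-53 + 16)) = 6 - √(81 - 37) = 6 - √44 = 6 - 2*√11 ≈ -0.63325)
w(z) = 12 - z (w(z) = 7 - (z - 5) = 7 - (-5 + z) = 7 + (5 - z) = 12 - z)
w(m) + u(-1, P(-1))² = (12 - (6 - 2*√11)) + 0² = (12 + (-6 + 2*√11)) + 0 = (6 + 2*√11) + 0 = 6 + 2*√11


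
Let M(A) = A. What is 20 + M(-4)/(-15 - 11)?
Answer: 262/13 ≈ 20.154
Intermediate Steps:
20 + M(-4)/(-15 - 11) = 20 - 4/(-15 - 11) = 20 - 4/(-26) = 20 - 1/26*(-4) = 20 + 2/13 = 262/13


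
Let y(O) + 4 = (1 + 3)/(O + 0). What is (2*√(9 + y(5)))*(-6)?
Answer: -12*√145/5 ≈ -28.900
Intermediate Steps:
y(O) = -4 + 4/O (y(O) = -4 + (1 + 3)/(O + 0) = -4 + 4/O)
(2*√(9 + y(5)))*(-6) = (2*√(9 + (-4 + 4/5)))*(-6) = (2*√(9 + (-4 + 4*(⅕))))*(-6) = (2*√(9 + (-4 + ⅘)))*(-6) = (2*√(9 - 16/5))*(-6) = (2*√(29/5))*(-6) = (2*(√145/5))*(-6) = (2*√145/5)*(-6) = -12*√145/5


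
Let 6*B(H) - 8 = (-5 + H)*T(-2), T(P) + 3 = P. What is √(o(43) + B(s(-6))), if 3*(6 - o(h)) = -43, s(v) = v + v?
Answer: √1290/6 ≈ 5.9861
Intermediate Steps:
T(P) = -3 + P
s(v) = 2*v
o(h) = 61/3 (o(h) = 6 - ⅓*(-43) = 6 + 43/3 = 61/3)
B(H) = 11/2 - 5*H/6 (B(H) = 4/3 + ((-5 + H)*(-3 - 2))/6 = 4/3 + ((-5 + H)*(-5))/6 = 4/3 + (25 - 5*H)/6 = 4/3 + (25/6 - 5*H/6) = 11/2 - 5*H/6)
√(o(43) + B(s(-6))) = √(61/3 + (11/2 - 5*(-6)/3)) = √(61/3 + (11/2 - ⅚*(-12))) = √(61/3 + (11/2 + 10)) = √(61/3 + 31/2) = √(215/6) = √1290/6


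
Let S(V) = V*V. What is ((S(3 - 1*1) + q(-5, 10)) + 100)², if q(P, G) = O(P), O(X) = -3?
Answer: 10201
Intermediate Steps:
S(V) = V²
q(P, G) = -3
((S(3 - 1*1) + q(-5, 10)) + 100)² = (((3 - 1*1)² - 3) + 100)² = (((3 - 1)² - 3) + 100)² = ((2² - 3) + 100)² = ((4 - 3) + 100)² = (1 + 100)² = 101² = 10201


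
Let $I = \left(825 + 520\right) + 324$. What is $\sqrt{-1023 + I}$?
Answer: $\sqrt{646} \approx 25.417$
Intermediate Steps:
$I = 1669$ ($I = 1345 + 324 = 1669$)
$\sqrt{-1023 + I} = \sqrt{-1023 + 1669} = \sqrt{646}$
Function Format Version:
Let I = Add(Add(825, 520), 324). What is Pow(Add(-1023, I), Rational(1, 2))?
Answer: Pow(646, Rational(1, 2)) ≈ 25.417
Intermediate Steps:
I = 1669 (I = Add(1345, 324) = 1669)
Pow(Add(-1023, I), Rational(1, 2)) = Pow(Add(-1023, 1669), Rational(1, 2)) = Pow(646, Rational(1, 2))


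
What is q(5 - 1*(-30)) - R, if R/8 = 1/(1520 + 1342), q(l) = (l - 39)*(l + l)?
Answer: -400684/1431 ≈ -280.00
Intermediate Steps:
q(l) = 2*l*(-39 + l) (q(l) = (-39 + l)*(2*l) = 2*l*(-39 + l))
R = 4/1431 (R = 8/(1520 + 1342) = 8/2862 = 8*(1/2862) = 4/1431 ≈ 0.0027952)
q(5 - 1*(-30)) - R = 2*(5 - 1*(-30))*(-39 + (5 - 1*(-30))) - 1*4/1431 = 2*(5 + 30)*(-39 + (5 + 30)) - 4/1431 = 2*35*(-39 + 35) - 4/1431 = 2*35*(-4) - 4/1431 = -280 - 4/1431 = -400684/1431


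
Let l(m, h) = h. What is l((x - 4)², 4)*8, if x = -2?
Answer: 32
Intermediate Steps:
l((x - 4)², 4)*8 = 4*8 = 32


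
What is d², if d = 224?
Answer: 50176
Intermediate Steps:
d² = 224² = 50176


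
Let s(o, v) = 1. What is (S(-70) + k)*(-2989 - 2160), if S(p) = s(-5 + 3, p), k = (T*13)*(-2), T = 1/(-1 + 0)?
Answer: -139023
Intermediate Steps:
T = -1 (T = 1/(-1) = -1)
k = 26 (k = -1*13*(-2) = -13*(-2) = 26)
S(p) = 1
(S(-70) + k)*(-2989 - 2160) = (1 + 26)*(-2989 - 2160) = 27*(-5149) = -139023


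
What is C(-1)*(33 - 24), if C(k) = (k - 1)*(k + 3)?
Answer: -36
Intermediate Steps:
C(k) = (-1 + k)*(3 + k)
C(-1)*(33 - 24) = (-3 + (-1)² + 2*(-1))*(33 - 24) = (-3 + 1 - 2)*9 = -4*9 = -36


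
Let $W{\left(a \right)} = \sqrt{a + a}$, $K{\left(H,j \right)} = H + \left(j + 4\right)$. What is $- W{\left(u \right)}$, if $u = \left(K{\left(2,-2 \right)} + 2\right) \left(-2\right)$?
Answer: $- 2 i \sqrt{6} \approx - 4.899 i$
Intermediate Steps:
$K{\left(H,j \right)} = 4 + H + j$ ($K{\left(H,j \right)} = H + \left(4 + j\right) = 4 + H + j$)
$u = -12$ ($u = \left(\left(4 + 2 - 2\right) + 2\right) \left(-2\right) = \left(4 + 2\right) \left(-2\right) = 6 \left(-2\right) = -12$)
$W{\left(a \right)} = \sqrt{2} \sqrt{a}$ ($W{\left(a \right)} = \sqrt{2 a} = \sqrt{2} \sqrt{a}$)
$- W{\left(u \right)} = - \sqrt{2} \sqrt{-12} = - \sqrt{2} \cdot 2 i \sqrt{3} = - 2 i \sqrt{6}$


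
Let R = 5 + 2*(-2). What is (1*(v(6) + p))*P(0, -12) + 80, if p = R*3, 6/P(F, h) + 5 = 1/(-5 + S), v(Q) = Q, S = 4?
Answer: 71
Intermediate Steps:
P(F, h) = -1 (P(F, h) = 6/(-5 + 1/(-5 + 4)) = 6/(-5 + 1/(-1)) = 6/(-5 - 1) = 6/(-6) = 6*(-⅙) = -1)
R = 1 (R = 5 - 4 = 1)
p = 3 (p = 1*3 = 3)
(1*(v(6) + p))*P(0, -12) + 80 = (1*(6 + 3))*(-1) + 80 = (1*9)*(-1) + 80 = 9*(-1) + 80 = -9 + 80 = 71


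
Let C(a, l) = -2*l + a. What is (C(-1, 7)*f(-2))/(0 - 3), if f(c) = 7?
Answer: 35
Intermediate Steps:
C(a, l) = a - 2*l
(C(-1, 7)*f(-2))/(0 - 3) = ((-1 - 2*7)*7)/(0 - 3) = ((-1 - 14)*7)/(-3) = -15*7*(-⅓) = -105*(-⅓) = 35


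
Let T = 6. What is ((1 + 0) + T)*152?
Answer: 1064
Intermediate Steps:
((1 + 0) + T)*152 = ((1 + 0) + 6)*152 = (1 + 6)*152 = 7*152 = 1064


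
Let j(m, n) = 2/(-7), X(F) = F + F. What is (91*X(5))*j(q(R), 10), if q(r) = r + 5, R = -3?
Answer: -260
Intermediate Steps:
X(F) = 2*F
q(r) = 5 + r
j(m, n) = -2/7 (j(m, n) = 2*(-⅐) = -2/7)
(91*X(5))*j(q(R), 10) = (91*(2*5))*(-2/7) = (91*10)*(-2/7) = 910*(-2/7) = -260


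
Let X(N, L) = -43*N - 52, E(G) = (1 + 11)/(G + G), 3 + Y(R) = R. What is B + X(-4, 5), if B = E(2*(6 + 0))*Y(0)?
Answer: 237/2 ≈ 118.50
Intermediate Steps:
Y(R) = -3 + R
E(G) = 6/G (E(G) = 12/((2*G)) = 12*(1/(2*G)) = 6/G)
X(N, L) = -52 - 43*N
B = -3/2 (B = (6/((2*(6 + 0))))*(-3 + 0) = (6/((2*6)))*(-3) = (6/12)*(-3) = (6*(1/12))*(-3) = (½)*(-3) = -3/2 ≈ -1.5000)
B + X(-4, 5) = -3/2 + (-52 - 43*(-4)) = -3/2 + (-52 + 172) = -3/2 + 120 = 237/2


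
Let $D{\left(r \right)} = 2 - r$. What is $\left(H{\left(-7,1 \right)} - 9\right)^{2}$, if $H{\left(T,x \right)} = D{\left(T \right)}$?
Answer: $0$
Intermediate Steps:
$H{\left(T,x \right)} = 2 - T$
$\left(H{\left(-7,1 \right)} - 9\right)^{2} = \left(\left(2 - -7\right) - 9\right)^{2} = \left(\left(2 + 7\right) - 9\right)^{2} = \left(9 - 9\right)^{2} = 0^{2} = 0$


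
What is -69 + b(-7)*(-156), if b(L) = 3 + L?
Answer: 555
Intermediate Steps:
-69 + b(-7)*(-156) = -69 + (3 - 7)*(-156) = -69 - 4*(-156) = -69 + 624 = 555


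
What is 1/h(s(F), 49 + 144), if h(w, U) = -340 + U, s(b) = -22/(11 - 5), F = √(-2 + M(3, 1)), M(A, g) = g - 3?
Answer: -1/147 ≈ -0.0068027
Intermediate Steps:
M(A, g) = -3 + g
F = 2*I (F = √(-2 + (-3 + 1)) = √(-2 - 2) = √(-4) = 2*I ≈ 2.0*I)
s(b) = -11/3 (s(b) = -22/6 = -22*⅙ = -11/3)
1/h(s(F), 49 + 144) = 1/(-340 + (49 + 144)) = 1/(-340 + 193) = 1/(-147) = -1/147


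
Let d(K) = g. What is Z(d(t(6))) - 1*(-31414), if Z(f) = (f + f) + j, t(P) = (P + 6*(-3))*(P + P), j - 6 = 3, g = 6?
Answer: 31435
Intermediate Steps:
j = 9 (j = 6 + 3 = 9)
t(P) = 2*P*(-18 + P) (t(P) = (P - 18)*(2*P) = (-18 + P)*(2*P) = 2*P*(-18 + P))
d(K) = 6
Z(f) = 9 + 2*f (Z(f) = (f + f) + 9 = 2*f + 9 = 9 + 2*f)
Z(d(t(6))) - 1*(-31414) = (9 + 2*6) - 1*(-31414) = (9 + 12) + 31414 = 21 + 31414 = 31435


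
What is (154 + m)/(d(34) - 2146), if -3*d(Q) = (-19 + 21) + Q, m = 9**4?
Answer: -6715/2158 ≈ -3.1117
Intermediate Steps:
m = 6561
d(Q) = -2/3 - Q/3 (d(Q) = -((-19 + 21) + Q)/3 = -(2 + Q)/3 = -2/3 - Q/3)
(154 + m)/(d(34) - 2146) = (154 + 6561)/((-2/3 - 1/3*34) - 2146) = 6715/((-2/3 - 34/3) - 2146) = 6715/(-12 - 2146) = 6715/(-2158) = 6715*(-1/2158) = -6715/2158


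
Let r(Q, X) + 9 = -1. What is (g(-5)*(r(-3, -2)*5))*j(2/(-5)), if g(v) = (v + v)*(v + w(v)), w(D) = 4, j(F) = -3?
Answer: 1500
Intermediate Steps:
r(Q, X) = -10 (r(Q, X) = -9 - 1 = -10)
g(v) = 2*v*(4 + v) (g(v) = (v + v)*(v + 4) = (2*v)*(4 + v) = 2*v*(4 + v))
(g(-5)*(r(-3, -2)*5))*j(2/(-5)) = ((2*(-5)*(4 - 5))*(-10*5))*(-3) = ((2*(-5)*(-1))*(-50))*(-3) = (10*(-50))*(-3) = -500*(-3) = 1500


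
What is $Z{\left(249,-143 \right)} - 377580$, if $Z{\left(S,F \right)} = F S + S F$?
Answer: $-448794$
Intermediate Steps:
$Z{\left(S,F \right)} = 2 F S$ ($Z{\left(S,F \right)} = F S + F S = 2 F S$)
$Z{\left(249,-143 \right)} - 377580 = 2 \left(-143\right) 249 - 377580 = -71214 - 377580 = -448794$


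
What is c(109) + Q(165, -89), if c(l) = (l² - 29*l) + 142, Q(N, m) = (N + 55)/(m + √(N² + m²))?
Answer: 4387046/495 + 4*√35146/495 ≈ 8864.2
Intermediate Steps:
Q(N, m) = (55 + N)/(m + √(N² + m²))
c(l) = 142 + l² - 29*l
c(109) + Q(165, -89) = (142 + 109² - 29*109) + (55 + 165)/(-89 + √(165² + (-89)²)) = (142 + 11881 - 3161) + 220/(-89 + √(27225 + 7921)) = 8862 + 220/(-89 + √35146)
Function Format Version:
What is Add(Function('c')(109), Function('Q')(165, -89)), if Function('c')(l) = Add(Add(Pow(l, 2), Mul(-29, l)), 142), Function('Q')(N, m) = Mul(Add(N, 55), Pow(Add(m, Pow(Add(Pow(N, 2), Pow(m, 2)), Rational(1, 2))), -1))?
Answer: Add(Rational(4387046, 495), Mul(Rational(4, 495), Pow(35146, Rational(1, 2)))) ≈ 8864.2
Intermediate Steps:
Function('Q')(N, m) = Mul(Pow(Add(m, Pow(Add(Pow(N, 2), Pow(m, 2)), Rational(1, 2))), -1), Add(55, N)) (Function('Q')(N, m) = Mul(Add(55, N), Pow(Add(m, Pow(Add(Pow(N, 2), Pow(m, 2)), Rational(1, 2))), -1)) = Mul(Pow(Add(m, Pow(Add(Pow(N, 2), Pow(m, 2)), Rational(1, 2))), -1), Add(55, N)))
Function('c')(l) = Add(142, Pow(l, 2), Mul(-29, l))
Add(Function('c')(109), Function('Q')(165, -89)) = Add(Add(142, Pow(109, 2), Mul(-29, 109)), Mul(Pow(Add(-89, Pow(Add(Pow(165, 2), Pow(-89, 2)), Rational(1, 2))), -1), Add(55, 165))) = Add(Add(142, 11881, -3161), Mul(Pow(Add(-89, Pow(Add(27225, 7921), Rational(1, 2))), -1), 220)) = Add(8862, Mul(Pow(Add(-89, Pow(35146, Rational(1, 2))), -1), 220)) = Add(8862, Mul(220, Pow(Add(-89, Pow(35146, Rational(1, 2))), -1)))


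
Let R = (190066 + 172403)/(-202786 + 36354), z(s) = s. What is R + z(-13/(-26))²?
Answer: -320861/166432 ≈ -1.9279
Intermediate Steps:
R = -362469/166432 (R = 362469/(-166432) = 362469*(-1/166432) = -362469/166432 ≈ -2.1779)
R + z(-13/(-26))² = -362469/166432 + (-13/(-26))² = -362469/166432 + (-13*(-1/26))² = -362469/166432 + (½)² = -362469/166432 + ¼ = -320861/166432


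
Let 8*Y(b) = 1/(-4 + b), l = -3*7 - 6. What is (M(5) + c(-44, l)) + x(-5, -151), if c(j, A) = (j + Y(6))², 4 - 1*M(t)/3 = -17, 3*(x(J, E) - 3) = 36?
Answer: 514177/256 ≈ 2008.5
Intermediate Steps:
x(J, E) = 15 (x(J, E) = 3 + (⅓)*36 = 3 + 12 = 15)
l = -27 (l = -21 - 6 = -27)
M(t) = 63 (M(t) = 12 - 3*(-17) = 12 + 51 = 63)
Y(b) = 1/(8*(-4 + b))
c(j, A) = (1/16 + j)² (c(j, A) = (j + 1/(8*(-4 + 6)))² = (j + (⅛)/2)² = (j + (⅛)*(½))² = (j + 1/16)² = (1/16 + j)²)
(M(5) + c(-44, l)) + x(-5, -151) = (63 + (1 + 16*(-44))²/256) + 15 = (63 + (1 - 704)²/256) + 15 = (63 + (1/256)*(-703)²) + 15 = (63 + (1/256)*494209) + 15 = (63 + 494209/256) + 15 = 510337/256 + 15 = 514177/256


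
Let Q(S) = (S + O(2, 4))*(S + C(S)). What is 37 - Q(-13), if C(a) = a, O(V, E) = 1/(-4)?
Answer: -615/2 ≈ -307.50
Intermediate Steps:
O(V, E) = -¼
Q(S) = 2*S*(-¼ + S) (Q(S) = (S - ¼)*(S + S) = (-¼ + S)*(2*S) = 2*S*(-¼ + S))
37 - Q(-13) = 37 - (-13)*(-1 + 4*(-13))/2 = 37 - (-13)*(-1 - 52)/2 = 37 - (-13)*(-53)/2 = 37 - 1*689/2 = 37 - 689/2 = -615/2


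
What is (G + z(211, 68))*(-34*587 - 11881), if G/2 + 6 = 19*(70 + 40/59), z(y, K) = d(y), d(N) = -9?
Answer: -5005759419/59 ≈ -8.4843e+7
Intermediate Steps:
z(y, K) = -9
G = 157752/59 (G = -12 + 2*(19*(70 + 40/59)) = -12 + 2*(19*(4170/59)) = -12 + 2*(79230/59) = -12 + 158460/59 = 157752/59 ≈ 2673.8)
(G + z(211, 68))*(-34*587 - 11881) = (157752/59 - 9)*(-34*587 - 11881) = 157221*(-19958 - 11881)/59 = (157221/59)*(-31839) = -5005759419/59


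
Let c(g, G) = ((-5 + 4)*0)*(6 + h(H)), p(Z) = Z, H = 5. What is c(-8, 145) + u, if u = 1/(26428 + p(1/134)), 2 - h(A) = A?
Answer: 134/3541353 ≈ 3.7839e-5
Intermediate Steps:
h(A) = 2 - A
c(g, G) = 0 (c(g, G) = ((-5 + 4)*0)*(6 + (2 - 1*5)) = (-1*0)*(6 + (2 - 5)) = 0*(6 - 3) = 0*3 = 0)
u = 134/3541353 (u = 1/(26428 + 1/134) = 1/(3541353/134) = 134/3541353 ≈ 3.7839e-5)
c(-8, 145) + u = 0 + 134/3541353 = 134/3541353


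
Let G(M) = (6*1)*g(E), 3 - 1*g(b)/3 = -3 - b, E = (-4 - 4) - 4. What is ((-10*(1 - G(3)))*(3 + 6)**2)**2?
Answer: 7795124100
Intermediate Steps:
E = -12 (E = -8 - 4 = -12)
g(b) = 18 + 3*b (g(b) = 9 - 3*(-3 - b) = 9 + (9 + 3*b) = 18 + 3*b)
G(M) = -108 (G(M) = (6*1)*(18 + 3*(-12)) = 6*(18 - 36) = 6*(-18) = -108)
((-10*(1 - G(3)))*(3 + 6)**2)**2 = ((-10*(1 - 1*(-108)))*(3 + 6)**2)**2 = (-10*(1 + 108)*9**2)**2 = (-10*109*81)**2 = (-1090*81)**2 = (-88290)**2 = 7795124100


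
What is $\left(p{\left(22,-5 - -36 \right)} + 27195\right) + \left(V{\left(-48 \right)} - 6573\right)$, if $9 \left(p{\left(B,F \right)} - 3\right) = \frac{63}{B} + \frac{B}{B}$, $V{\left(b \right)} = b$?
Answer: $\frac{4074331}{198} \approx 20577.0$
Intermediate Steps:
$p{\left(B,F \right)} = \frac{28}{9} + \frac{7}{B}$ ($p{\left(B,F \right)} = 3 + \frac{\frac{63}{B} + \frac{B}{B}}{9} = 3 + \frac{\frac{63}{B} + 1}{9} = 3 + \frac{1 + \frac{63}{B}}{9} = 3 + \left(\frac{1}{9} + \frac{7}{B}\right) = \frac{28}{9} + \frac{7}{B}$)
$\left(p{\left(22,-5 - -36 \right)} + 27195\right) + \left(V{\left(-48 \right)} - 6573\right) = \left(\left(\frac{28}{9} + \frac{7}{22}\right) + 27195\right) - 6621 = \left(\frac{679}{198} + 27195\right) - 6621 = \frac{5385289}{198} - 6621 = \frac{4074331}{198}$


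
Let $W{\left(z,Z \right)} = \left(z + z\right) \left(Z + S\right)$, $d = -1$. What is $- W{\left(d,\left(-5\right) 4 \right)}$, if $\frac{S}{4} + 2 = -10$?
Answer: $-136$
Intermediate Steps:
$S = -48$ ($S = -8 + 4 \left(-10\right) = -8 - 40 = -48$)
$W{\left(z,Z \right)} = 2 z \left(-48 + Z\right)$ ($W{\left(z,Z \right)} = \left(z + z\right) \left(Z - 48\right) = 2 z \left(-48 + Z\right)$)
$- W{\left(d,\left(-5\right) 4 \right)} = - 2 \left(-1\right) \left(-48 - 20\right) = - 2 \left(-1\right) \left(-68\right) = \left(-1\right) 136 = -136$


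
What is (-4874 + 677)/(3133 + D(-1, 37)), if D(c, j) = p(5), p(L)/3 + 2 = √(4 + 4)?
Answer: -13124019/9778057 + 25182*√2/9778057 ≈ -1.3385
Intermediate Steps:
p(L) = -6 + 6*√2 (p(L) = -6 + 3*√(4 + 4) = -6 + 3*√8 = -6 + 3*(2*√2) = -6 + 6*√2)
D(c, j) = -6 + 6*√2
(-4874 + 677)/(3133 + D(-1, 37)) = (-4874 + 677)/(3133 + (-6 + 6*√2)) = -4197/(3127 + 6*√2)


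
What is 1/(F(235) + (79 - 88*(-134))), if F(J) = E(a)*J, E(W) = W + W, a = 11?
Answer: 1/17041 ≈ 5.8682e-5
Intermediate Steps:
E(W) = 2*W
F(J) = 22*J (F(J) = (2*11)*J = 22*J)
1/(F(235) + (79 - 88*(-134))) = 1/(22*235 + (79 - 88*(-134))) = 1/(5170 + (79 + 11792)) = 1/(5170 + 11871) = 1/17041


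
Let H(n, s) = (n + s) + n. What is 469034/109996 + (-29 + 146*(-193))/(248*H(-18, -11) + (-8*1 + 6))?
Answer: 15990029/2392413 ≈ 6.6836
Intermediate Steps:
H(n, s) = s + 2*n
469034/109996 + (-29 + 146*(-193))/(248*H(-18, -11) + (-8*1 + 6)) = 469034/109996 + (-29 + 146*(-193))/(248*(-11 + 2*(-18)) + (-8*1 + 6)) = 469034*(1/109996) + (-29 - 28178)/(248*(-11 - 36) + (-8 + 6)) = 234517/54998 - 28207/(248*(-47) - 2) = 234517/54998 - 28207/(-11656 - 2) = 234517/54998 - 28207/(-11658) = 234517/54998 - 28207*(-1/11658) = 234517/54998 + 421/174 = 15990029/2392413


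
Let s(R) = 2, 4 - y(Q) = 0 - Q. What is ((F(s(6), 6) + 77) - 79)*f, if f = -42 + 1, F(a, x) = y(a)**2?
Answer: -1394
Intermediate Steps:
y(Q) = 4 + Q (y(Q) = 4 - (0 - Q) = 4 - (-1)*Q = 4 + Q)
F(a, x) = (4 + a)**2
f = -41
((F(s(6), 6) + 77) - 79)*f = (((4 + 2)**2 + 77) - 79)*(-41) = ((6**2 + 77) - 79)*(-41) = ((36 + 77) - 79)*(-41) = (113 - 79)*(-41) = 34*(-41) = -1394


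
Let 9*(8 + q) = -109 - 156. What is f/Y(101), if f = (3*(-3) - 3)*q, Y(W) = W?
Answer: 1348/303 ≈ 4.4488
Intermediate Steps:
q = -337/9 (q = -8 + (-109 - 156)/9 = -8 + (1/9)*(-265) = -8 - 265/9 = -337/9 ≈ -37.444)
f = 1348/3 (f = (3*(-3) - 3)*(-337/9) = (-9 - 3)*(-337/9) = -12*(-337/9) = 1348/3 ≈ 449.33)
f/Y(101) = (1348/3)/101 = (1348/3)*(1/101) = 1348/303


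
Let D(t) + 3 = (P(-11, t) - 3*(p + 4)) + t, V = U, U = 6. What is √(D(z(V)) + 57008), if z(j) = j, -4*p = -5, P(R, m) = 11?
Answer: 5*√9121/2 ≈ 238.76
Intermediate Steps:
V = 6
p = 5/4 (p = -¼*(-5) = 5/4 ≈ 1.2500)
D(t) = -31/4 + t (D(t) = -3 + ((11 - 3*(5/4 + 4)) + t) = -3 + ((11 - 3*21/4) + t) = -3 + ((11 - 63/4) + t) = -3 + (-19/4 + t) = -31/4 + t)
√(D(z(V)) + 57008) = √((-31/4 + 6) + 57008) = √(-7/4 + 57008) = √(228025/4) = 5*√9121/2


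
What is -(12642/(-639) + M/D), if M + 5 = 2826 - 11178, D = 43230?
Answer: 20439029/1023110 ≈ 19.977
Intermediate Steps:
M = -8357 (M = -5 + (2826 - 11178) = -5 - 8352 = -8357)
-(12642/(-639) + M/D) = -(12642/(-639) - 8357/43230) = -(12642*(-1/639) - 8357*1/43230) = -(-4214/213 - 8357/43230) = -1*(-20439029/1023110) = 20439029/1023110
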